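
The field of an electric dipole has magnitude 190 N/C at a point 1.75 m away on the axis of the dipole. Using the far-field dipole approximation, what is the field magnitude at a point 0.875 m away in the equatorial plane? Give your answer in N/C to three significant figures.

Dipole fields scale as 1/r³ in the far field.
The axial field is twice the equatorial field at the same r, so the geometry factor is 1/2.
E₂ = E₁ · (1/2) · (r₁/r₂)³ = 190 · 0.5 · (1.75/0.875)³.
(r₁/r₂)³ = (2)³ = 8.
E₂ ≈ 760.0 N/C.

E ≈ 760 N/C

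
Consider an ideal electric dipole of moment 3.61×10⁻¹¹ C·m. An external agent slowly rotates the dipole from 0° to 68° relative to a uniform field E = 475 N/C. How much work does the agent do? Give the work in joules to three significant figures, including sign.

W ≈ 1.07×10⁻⁸ J

W_ext = ΔU = U(θ₂) − U(θ₁) = −pE cosθ₂ − (−pE cosθ₁) = pE(cosθ₁ − cosθ₂).
W = (3.61×10⁻¹¹)(475)·(cos0° − cos68°) = (1.715×10⁻⁸)·(+0.6254) = 1.072×10⁻⁸ J.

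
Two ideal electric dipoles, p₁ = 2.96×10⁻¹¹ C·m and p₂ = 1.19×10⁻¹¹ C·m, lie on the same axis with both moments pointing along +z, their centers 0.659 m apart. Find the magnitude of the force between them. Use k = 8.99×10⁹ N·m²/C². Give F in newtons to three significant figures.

On-axis field of dipole 1 at distance r: E = 2kp₁/r³. Force on dipole 2 is F = p₂·dE/dr (gradient along axis).
dE/dr = −6kp₁/r⁴, so |F| = 6kp₁p₂/r⁴ (attractive for aligned moments).
F = 6(8.99×10⁹)(2.96×10⁻¹¹)(1.19×10⁻¹¹)/(0.659)⁴ = 1.007×10⁻¹⁰ N.

F ≈ 1.01×10⁻¹⁰ N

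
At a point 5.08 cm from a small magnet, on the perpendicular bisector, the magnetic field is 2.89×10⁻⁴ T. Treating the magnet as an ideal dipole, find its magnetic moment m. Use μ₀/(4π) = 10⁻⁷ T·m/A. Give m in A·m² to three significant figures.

m ≈ 0.379 A·m²

In the equatorial plane B = (μ₀/4π)·m/r³, so m = Br³·4π/(μ₀).
m = (2.89×10⁻⁴)·(0.0508)³ / (10⁻⁷) = 0.3789 A·m².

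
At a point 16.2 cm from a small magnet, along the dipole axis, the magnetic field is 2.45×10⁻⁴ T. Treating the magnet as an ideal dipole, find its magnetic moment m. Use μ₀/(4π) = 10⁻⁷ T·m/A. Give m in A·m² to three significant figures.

m ≈ 5.21 A·m²

On axis B = (μ₀/4π)·2m/r³, so m = Br³·4π/(μ₀·2).
m = (2.45×10⁻⁴)·(0.162)³ / (2·10⁻⁷) = 5.208 A·m².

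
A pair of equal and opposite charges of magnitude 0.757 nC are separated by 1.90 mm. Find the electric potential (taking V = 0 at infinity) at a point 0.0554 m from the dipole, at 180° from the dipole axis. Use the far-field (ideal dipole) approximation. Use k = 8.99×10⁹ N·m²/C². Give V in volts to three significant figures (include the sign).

V ≈ -4.21 V

Dipole moment p = qd = (7.57×10⁻¹⁰ C)(0.00190 m) = 1.438×10⁻¹² C·m.
The dipole potential is V = kp cosθ / r².
V = (8.99×10⁹)(1.438×10⁻¹²)·cos180° / (0.0554)² = -4.212 V.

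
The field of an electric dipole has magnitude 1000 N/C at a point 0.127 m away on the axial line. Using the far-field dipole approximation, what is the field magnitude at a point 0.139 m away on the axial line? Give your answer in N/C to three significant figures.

Dipole fields scale as 1/r³ in the far field; the geometry is the same at both points.
E₂ = E₁ · (r₁/r₂)³ = 1000 · (0.127/0.139)³.
(r₁/r₂)³ = (0.9137)³ = 0.7627.
E₂ ≈ 762.7 N/C.

E ≈ 763 N/C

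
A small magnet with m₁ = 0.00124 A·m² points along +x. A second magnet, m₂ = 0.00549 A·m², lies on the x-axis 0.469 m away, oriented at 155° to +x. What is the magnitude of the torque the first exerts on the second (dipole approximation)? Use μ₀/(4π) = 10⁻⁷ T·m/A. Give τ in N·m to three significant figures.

τ ≈ 5.58×10⁻¹² N·m

Dipole B is on the axis of dipole A, so B₁ there is axial: B₁ = (μ₀/4π)·2m₁/r³ along +x.
B₁ = 2(10⁻⁷)(0.00124)/(0.469)³ = 2.404×10⁻⁹ T.
τ = m₂ B₁ sinθ.
τ = (0.00549)(2.404×10⁻⁹)·sin155° = 5.578×10⁻¹² N·m.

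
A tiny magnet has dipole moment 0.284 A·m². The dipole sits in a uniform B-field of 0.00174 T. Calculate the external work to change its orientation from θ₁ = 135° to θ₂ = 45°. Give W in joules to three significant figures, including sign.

W_ext = ΔU = −mB cosθ₂ + mB cosθ₁ = mB(cosθ₁ − cosθ₂).
W = (0.284)(0.00174)·(cos135° − cos45°) = (4.942×10⁻⁴)·(-1.4142) = -6.988×10⁻⁴ J.

W ≈ -6.99×10⁻⁴ J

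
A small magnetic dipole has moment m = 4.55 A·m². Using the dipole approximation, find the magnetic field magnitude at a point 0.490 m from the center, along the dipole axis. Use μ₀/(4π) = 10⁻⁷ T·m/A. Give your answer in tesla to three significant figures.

B ≈ 7.73×10⁻⁶ T

On axis B = (μ₀/4π)·2m/r³.
B = 2·(10⁻⁷)·(4.55) / (0.490)³ = 7.735×10⁻⁶ T.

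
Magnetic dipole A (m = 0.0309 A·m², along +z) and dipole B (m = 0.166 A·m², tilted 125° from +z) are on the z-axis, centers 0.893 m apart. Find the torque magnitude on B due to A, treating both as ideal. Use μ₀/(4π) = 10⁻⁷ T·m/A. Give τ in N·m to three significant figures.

τ ≈ 1.18×10⁻⁹ N·m

Dipole B is on the axis of dipole A, so B₁ there is axial: B₁ = (μ₀/4π)·2m₁/r³ along +z.
B₁ = 2(10⁻⁷)(0.0309)/(0.893)³ = 8.678×10⁻⁹ T.
τ = m₂ B₁ sinθ.
τ = (0.166)(8.678×10⁻⁹)·sin125° = 1.180×10⁻⁹ N·m.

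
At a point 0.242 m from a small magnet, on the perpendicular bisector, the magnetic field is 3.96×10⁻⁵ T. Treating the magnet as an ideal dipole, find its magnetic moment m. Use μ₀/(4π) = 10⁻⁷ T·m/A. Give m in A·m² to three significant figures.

m ≈ 5.61 A·m²

In the equatorial plane B = (μ₀/4π)·m/r³, so m = Br³·4π/(μ₀).
m = (3.96×10⁻⁵)·(0.242)³ / (10⁻⁷) = 5.612 A·m².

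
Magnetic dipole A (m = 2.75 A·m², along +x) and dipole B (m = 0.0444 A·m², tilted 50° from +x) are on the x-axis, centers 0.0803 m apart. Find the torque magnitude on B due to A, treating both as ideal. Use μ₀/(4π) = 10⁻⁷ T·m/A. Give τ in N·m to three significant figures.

Dipole B is on the axis of dipole A, so B₁ there is axial: B₁ = (μ₀/4π)·2m₁/r³ along +x.
B₁ = 2(10⁻⁷)(2.75)/(0.0803)³ = 0.001062 T.
τ = m₂ B₁ sinθ.
τ = (0.0444)(0.001062)·sin50° = 3.613×10⁻⁵ N·m.

τ ≈ 3.61×10⁻⁵ N·m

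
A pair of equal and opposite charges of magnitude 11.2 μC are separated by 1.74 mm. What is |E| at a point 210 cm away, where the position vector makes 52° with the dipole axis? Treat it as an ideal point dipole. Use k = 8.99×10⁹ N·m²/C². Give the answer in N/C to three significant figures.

Dipole moment p = qd = (1.12×10⁻⁵ C)(0.00174 m) = 1.949×10⁻⁸ C·m.
At angle θ the dipole field magnitude is E = (kp/r³)·√(1 + 3cos²θ).
kp/r³ = (8.99×10⁹)(1.949×10⁻⁸) / (2.10)³ = 18.92 N/C.
√(1 + 3cos²52°) = √(1 + 3·0.3790) = √2.1371 ≈ 1.4619.
E ≈ 18.92 × 1.462 = 27.66 N/C.

E ≈ 27.7 N/C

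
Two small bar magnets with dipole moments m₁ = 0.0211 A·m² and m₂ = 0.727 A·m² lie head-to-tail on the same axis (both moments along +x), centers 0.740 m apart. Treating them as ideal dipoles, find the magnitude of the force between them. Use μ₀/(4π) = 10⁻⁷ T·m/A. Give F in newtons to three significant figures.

F ≈ 3.07×10⁻⁸ N

On-axis B of dipole 1: B = (μ₀/4π)·2m₁/r³. Force on dipole 2: F = m₂·dB/dr.
dB/dr = −(μ₀/4π)·6m₁/r⁴, so |F| = (μ₀/4π)·6m₁m₂/r⁴.
F = 6(10⁻⁷)(0.0211)(0.727)/(0.740)⁴ = 3.069×10⁻⁸ N.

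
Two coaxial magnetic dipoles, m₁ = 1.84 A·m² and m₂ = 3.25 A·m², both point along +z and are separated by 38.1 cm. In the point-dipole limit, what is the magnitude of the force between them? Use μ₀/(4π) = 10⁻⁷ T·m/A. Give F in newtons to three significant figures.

On-axis B of dipole 1: B = (μ₀/4π)·2m₁/r³. Force on dipole 2: F = m₂·dB/dr.
dB/dr = −(μ₀/4π)·6m₁/r⁴, so |F| = (μ₀/4π)·6m₁m₂/r⁴.
F = 6(10⁻⁷)(1.84)(3.25)/(0.381)⁴ = 1.703×10⁻⁴ N.

F ≈ 1.70×10⁻⁴ N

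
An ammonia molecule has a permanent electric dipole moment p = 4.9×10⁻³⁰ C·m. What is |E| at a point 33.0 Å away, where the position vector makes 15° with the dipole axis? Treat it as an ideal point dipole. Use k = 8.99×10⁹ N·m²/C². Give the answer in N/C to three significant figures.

At angle θ the dipole field magnitude is E = (kp/r³)·√(1 + 3cos²θ).
kp/r³ = (8.99×10⁹)(4.90×10⁻³⁰) / (3.30×10⁻⁹)³ = 1.226×10⁶ N/C.
√(1 + 3cos²15°) = √(1 + 3·0.9330) = √3.7990 ≈ 1.9491.
E ≈ 1.226×10⁶ × 1.949 = 2.389×10⁶ N/C.

E ≈ 2.39×10⁶ N/C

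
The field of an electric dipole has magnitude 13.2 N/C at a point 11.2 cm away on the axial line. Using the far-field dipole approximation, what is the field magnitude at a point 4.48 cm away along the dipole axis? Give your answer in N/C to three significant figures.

E ≈ 206 N/C

Dipole fields scale as 1/r³ in the far field; the geometry is the same at both points.
E₂ = E₁ · (r₁/r₂)³ = 13.2 · (11.2/4.48)³.
(r₁/r₂)³ = (2.5)³ = 15.62.
E₂ ≈ 206.2 N/C.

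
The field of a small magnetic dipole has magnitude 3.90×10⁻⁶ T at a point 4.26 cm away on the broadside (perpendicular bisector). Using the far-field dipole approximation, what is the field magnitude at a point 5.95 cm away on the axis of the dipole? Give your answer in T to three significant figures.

Dipole fields scale as 1/r³ in the far field.
The axial field is twice the equatorial field at the same r, so the geometry factor is 2/1.
B₂ = B₁ · (2/1) · (r₁/r₂)³ = 3.90×10⁻⁶ · 2 · (4.26/5.95)³.
(r₁/r₂)³ = (0.716)³ = 0.367.
B₂ ≈ 2.863×10⁻⁶ T.

B ≈ 2.86×10⁻⁶ T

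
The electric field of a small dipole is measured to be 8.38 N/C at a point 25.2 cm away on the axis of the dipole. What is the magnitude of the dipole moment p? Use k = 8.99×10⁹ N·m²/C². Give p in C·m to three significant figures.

On axis E = 2kp/r³, so p = Er³/(2k).
p = (8.38)·(0.252)³ / (2·8.99×10⁹) = 7.459×10⁻¹² C·m.

p ≈ 7.46×10⁻¹² C·m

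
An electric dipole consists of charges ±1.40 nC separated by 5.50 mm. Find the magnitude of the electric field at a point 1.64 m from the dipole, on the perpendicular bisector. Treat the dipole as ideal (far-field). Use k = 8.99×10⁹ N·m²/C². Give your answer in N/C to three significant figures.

E ≈ 0.0157 N/C

Dipole moment p = qd = (1.40×10⁻⁹ C)(0.00550 m) = 7.70×10⁻¹² C·m.
On the perpendicular bisector E = kp/r³ (half the axial value at the same distance).
E = (8.99×10⁹)(7.70×10⁻¹²) / (1.64)³ = 0.01569 N/C.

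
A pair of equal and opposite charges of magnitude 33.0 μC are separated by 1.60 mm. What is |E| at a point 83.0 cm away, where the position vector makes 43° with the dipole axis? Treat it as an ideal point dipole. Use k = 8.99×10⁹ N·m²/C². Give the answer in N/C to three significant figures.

E ≈ 1340 N/C

Dipole moment p = qd = (3.30×10⁻⁵ C)(0.00160 m) = 5.28×10⁻⁸ C·m.
At angle θ the dipole field magnitude is E = (kp/r³)·√(1 + 3cos²θ).
kp/r³ = (8.99×10⁹)(5.28×10⁻⁸) / (0.830)³ = 830.2 N/C.
√(1 + 3cos²43°) = √(1 + 3·0.5349) = √2.6046 ≈ 1.6139.
E ≈ 830.2 × 1.614 = 1340 N/C.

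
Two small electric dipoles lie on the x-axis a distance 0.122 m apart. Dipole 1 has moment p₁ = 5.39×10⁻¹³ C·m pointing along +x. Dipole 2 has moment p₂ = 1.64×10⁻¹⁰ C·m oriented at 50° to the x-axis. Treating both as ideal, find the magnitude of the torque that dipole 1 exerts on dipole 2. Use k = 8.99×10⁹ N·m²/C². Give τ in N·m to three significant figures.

τ ≈ 6.70×10⁻¹⁰ N·m

The second dipole sits on the axis of the first, so the field there is axial: E₁ = 2kp₁/r³ along +x.
E₁ = 2(8.99×10⁹)(5.39×10⁻¹³)/(0.122)³ = 5.337 N/C.
Torque on the second dipole: τ = p₂ E₁ sinθ.
τ = (1.64×10⁻¹⁰)(5.337)·sin50° = 6.705×10⁻¹⁰ N·m.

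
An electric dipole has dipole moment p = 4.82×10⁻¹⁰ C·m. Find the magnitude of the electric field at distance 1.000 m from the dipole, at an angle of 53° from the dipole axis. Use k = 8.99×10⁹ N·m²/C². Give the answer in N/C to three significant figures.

At angle θ the dipole field magnitude is E = (kp/r³)·√(1 + 3cos²θ).
kp/r³ = (8.99×10⁹)(4.82×10⁻¹⁰) / (1.00)³ = 4.333 N/C.
√(1 + 3cos²53°) = √(1 + 3·0.3622) = √2.0865 ≈ 1.4445.
E ≈ 4.333 × 1.444 = 6.259 N/C.

E ≈ 6.26 N/C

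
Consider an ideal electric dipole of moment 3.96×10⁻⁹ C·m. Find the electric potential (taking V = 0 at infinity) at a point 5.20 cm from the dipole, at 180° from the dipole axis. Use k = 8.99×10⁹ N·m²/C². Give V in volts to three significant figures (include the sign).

V ≈ -1.32×10⁴ V

The dipole potential is V = kp cosθ / r².
V = (8.99×10⁹)(3.96×10⁻⁹)·cos180° / (0.0520)² = -1.317×10⁴ V.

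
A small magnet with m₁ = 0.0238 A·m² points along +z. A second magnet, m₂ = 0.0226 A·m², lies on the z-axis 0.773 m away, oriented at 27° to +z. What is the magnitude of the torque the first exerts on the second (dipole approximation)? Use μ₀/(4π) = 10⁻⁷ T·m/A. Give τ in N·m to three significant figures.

τ ≈ 1.06×10⁻¹⁰ N·m

Dipole B is on the axis of dipole A, so B₁ there is axial: B₁ = (μ₀/4π)·2m₁/r³ along +z.
B₁ = 2(10⁻⁷)(0.0238)/(0.773)³ = 1.031×10⁻⁸ T.
τ = m₂ B₁ sinθ.
τ = (0.0226)(1.031×10⁻⁸)·sin27° = 1.057×10⁻¹⁰ N·m.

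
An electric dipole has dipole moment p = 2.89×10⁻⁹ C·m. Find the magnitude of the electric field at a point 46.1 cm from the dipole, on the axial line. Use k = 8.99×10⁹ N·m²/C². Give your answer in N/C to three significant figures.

On the dipole axis E = 2kp/r³.
E = 2·(8.99×10⁹)(2.89×10⁻⁹) / (0.461)³ = 530.4 N/C.

E ≈ 530 N/C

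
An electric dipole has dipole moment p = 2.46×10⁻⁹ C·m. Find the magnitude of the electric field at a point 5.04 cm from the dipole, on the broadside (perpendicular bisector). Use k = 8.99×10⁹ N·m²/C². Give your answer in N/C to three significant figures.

On the perpendicular bisector E = kp/r³ (half the axial value at the same distance).
E = (8.99×10⁹)(2.46×10⁻⁹) / (0.0504)³ = 1.727×10⁵ N/C.

E ≈ 1.73×10⁵ N/C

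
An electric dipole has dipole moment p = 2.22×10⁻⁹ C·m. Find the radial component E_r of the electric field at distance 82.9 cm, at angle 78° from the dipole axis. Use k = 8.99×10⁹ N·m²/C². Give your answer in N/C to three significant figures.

For a dipole, E_r = (2kp cosθ)/r³.
kp/r³ = (8.99×10⁹)(2.22×10⁻⁹)/(0.829)³ = 35.03 N/C.
E_r = 2·35.03·cos78° = 14.57 N/C.

E_r ≈ 14.6 N/C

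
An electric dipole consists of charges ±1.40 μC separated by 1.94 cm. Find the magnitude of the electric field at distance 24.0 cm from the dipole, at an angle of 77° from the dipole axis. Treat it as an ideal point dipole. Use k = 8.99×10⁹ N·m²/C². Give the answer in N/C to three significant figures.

E ≈ 1.90×10⁴ N/C

Dipole moment p = qd = (1.40×10⁻⁶ C)(0.0194 m) = 2.716×10⁻⁸ C·m.
At angle θ the dipole field magnitude is E = (kp/r³)·√(1 + 3cos²θ).
kp/r³ = (8.99×10⁹)(2.716×10⁻⁸) / (0.240)³ = 1.766×10⁴ N/C.
√(1 + 3cos²77°) = √(1 + 3·0.0506) = √1.1518 ≈ 1.0732.
E ≈ 1.766×10⁴ × 1.073 = 1.896×10⁴ N/C.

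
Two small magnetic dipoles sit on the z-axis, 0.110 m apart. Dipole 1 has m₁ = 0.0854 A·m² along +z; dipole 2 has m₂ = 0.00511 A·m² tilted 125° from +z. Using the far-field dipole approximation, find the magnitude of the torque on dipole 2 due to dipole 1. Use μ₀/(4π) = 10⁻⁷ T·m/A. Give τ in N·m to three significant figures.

Dipole B is on the axis of dipole A, so B₁ there is axial: B₁ = (μ₀/4π)·2m₁/r³ along +z.
B₁ = 2(10⁻⁷)(0.0854)/(0.110)³ = 1.283×10⁻⁵ T.
τ = m₂ B₁ sinθ.
τ = (0.00511)(1.283×10⁻⁵)·sin125° = 5.371×10⁻⁸ N·m.

τ ≈ 5.37×10⁻⁸ N·m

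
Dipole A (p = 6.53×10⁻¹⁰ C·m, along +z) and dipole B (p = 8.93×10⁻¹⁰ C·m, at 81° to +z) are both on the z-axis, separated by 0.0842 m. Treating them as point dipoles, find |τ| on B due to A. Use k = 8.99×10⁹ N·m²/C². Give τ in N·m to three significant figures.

τ ≈ 1.73×10⁻⁵ N·m

The second dipole sits on the axis of the first, so the field there is axial: E₁ = 2kp₁/r³ along +z.
E₁ = 2(8.99×10⁹)(6.53×10⁻¹⁰)/(0.0842)³ = 1.967×10⁴ N/C.
Torque on the second dipole: τ = p₂ E₁ sinθ.
τ = (8.93×10⁻¹⁰)(1.967×10⁴)·sin81° = 1.735×10⁻⁵ N·m.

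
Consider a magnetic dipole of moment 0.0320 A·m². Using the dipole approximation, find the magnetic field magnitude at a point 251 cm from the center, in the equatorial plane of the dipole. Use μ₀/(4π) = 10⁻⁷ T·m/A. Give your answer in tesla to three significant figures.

B ≈ 2.02×10⁻¹⁰ T

In the equatorial plane B = (μ₀/4π)·m/r³ (half the axial value).
B = (10⁻⁷)·(0.0320) / (2.51)³ = 2.024×10⁻¹⁰ T.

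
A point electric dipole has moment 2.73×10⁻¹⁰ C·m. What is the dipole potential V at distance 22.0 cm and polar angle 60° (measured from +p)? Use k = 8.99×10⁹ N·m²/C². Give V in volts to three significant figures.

V ≈ 25.4 V

The dipole potential is V = kp cosθ / r².
V = (8.99×10⁹)(2.73×10⁻¹⁰)·cos60° / (0.220)² = 25.35 V.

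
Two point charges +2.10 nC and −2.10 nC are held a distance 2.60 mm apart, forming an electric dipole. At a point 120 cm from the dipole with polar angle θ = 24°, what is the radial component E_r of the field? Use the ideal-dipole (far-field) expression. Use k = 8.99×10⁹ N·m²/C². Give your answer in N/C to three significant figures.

Dipole moment p = qd = (2.10×10⁻⁹ C)(0.00260 m) = 5.46×10⁻¹² C·m.
For a dipole, E_r = (2kp cosθ)/r³.
kp/r³ = (8.99×10⁹)(5.46×10⁻¹²)/(1.20)³ = 0.02841 N/C.
E_r = 2·0.02841·cos24° = 0.05190 N/C.

E_r ≈ 0.0519 N/C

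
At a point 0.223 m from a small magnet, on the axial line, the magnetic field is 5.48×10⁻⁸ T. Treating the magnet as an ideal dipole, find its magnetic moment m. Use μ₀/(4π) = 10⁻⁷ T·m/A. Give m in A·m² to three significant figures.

On axis B = (μ₀/4π)·2m/r³, so m = Br³·4π/(μ₀·2).
m = (5.48×10⁻⁸)·(0.223)³ / (2·10⁻⁷) = 0.003039 A·m².

m ≈ 0.00304 A·m²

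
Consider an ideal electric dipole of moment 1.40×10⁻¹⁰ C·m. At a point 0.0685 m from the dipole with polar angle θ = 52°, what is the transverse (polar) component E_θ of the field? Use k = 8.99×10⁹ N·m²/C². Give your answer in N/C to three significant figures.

For a dipole, E_θ = (kp sinθ)/r³.
kp/r³ = (8.99×10⁹)(1.40×10⁻¹⁰)/(0.0685)³ = 3916 N/C.
E_θ = 3916·sin52° = 3086 N/C.

E_θ ≈ 3090 N/C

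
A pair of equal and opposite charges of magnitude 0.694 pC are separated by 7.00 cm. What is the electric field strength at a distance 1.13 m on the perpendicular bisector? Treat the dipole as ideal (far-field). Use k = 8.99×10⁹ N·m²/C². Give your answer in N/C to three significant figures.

E ≈ 3.03×10⁻⁴ N/C

Dipole moment p = qd = (6.94×10⁻¹³ C)(0.0700 m) = 4.858×10⁻¹⁴ C·m.
In the equatorial plane E = kp/r³.
E = (8.99×10⁹)(4.858×10⁻¹⁴) / (1.13)³ = 3.027×10⁻⁴ N/C.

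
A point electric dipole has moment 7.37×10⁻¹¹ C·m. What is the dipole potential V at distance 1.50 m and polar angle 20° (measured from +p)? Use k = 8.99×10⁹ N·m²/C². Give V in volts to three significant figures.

V ≈ 0.277 V

The dipole potential is V = kp cosθ / r².
V = (8.99×10⁹)(7.37×10⁻¹¹)·cos20° / (1.50)² = 0.2767 V.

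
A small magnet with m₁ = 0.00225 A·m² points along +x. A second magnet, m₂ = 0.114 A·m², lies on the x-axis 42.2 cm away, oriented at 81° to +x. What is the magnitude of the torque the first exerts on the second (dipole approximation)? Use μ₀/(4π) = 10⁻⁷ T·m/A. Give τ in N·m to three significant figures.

τ ≈ 6.74×10⁻¹⁰ N·m

Dipole B is on the axis of dipole A, so B₁ there is axial: B₁ = (μ₀/4π)·2m₁/r³ along +x.
B₁ = 2(10⁻⁷)(0.00225)/(0.422)³ = 5.988×10⁻⁹ T.
τ = m₂ B₁ sinθ.
τ = (0.114)(5.988×10⁻⁹)·sin81° = 6.742×10⁻¹⁰ N·m.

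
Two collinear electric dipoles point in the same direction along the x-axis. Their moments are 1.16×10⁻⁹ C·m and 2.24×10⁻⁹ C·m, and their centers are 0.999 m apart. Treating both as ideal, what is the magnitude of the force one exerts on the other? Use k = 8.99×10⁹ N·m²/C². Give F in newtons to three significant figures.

On-axis field of dipole 1 at distance r: E = 2kp₁/r³. Force on dipole 2 is F = p₂·dE/dr (gradient along axis).
dE/dr = −6kp₁/r⁴, so |F| = 6kp₁p₂/r⁴ (attractive for aligned moments).
F = 6(8.99×10⁹)(1.16×10⁻⁹)(2.24×10⁻⁹)/(0.999)⁴ = 1.407×10⁻⁷ N.

F ≈ 1.41×10⁻⁷ N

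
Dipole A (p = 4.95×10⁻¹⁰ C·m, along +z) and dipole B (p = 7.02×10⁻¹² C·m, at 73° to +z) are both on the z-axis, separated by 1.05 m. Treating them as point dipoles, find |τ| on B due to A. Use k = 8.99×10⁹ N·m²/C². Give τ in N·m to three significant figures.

The second dipole sits on the axis of the first, so the field there is axial: E₁ = 2kp₁/r³ along +z.
E₁ = 2(8.99×10⁹)(4.95×10⁻¹⁰)/(1.05)³ = 7.688 N/C.
Torque on the second dipole: τ = p₂ E₁ sinθ.
τ = (7.02×10⁻¹²)(7.688)·sin73° = 5.161×10⁻¹¹ N·m.

τ ≈ 5.16×10⁻¹¹ N·m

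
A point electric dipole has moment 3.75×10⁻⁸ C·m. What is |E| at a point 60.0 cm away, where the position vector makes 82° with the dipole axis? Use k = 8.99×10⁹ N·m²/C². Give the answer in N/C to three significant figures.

E ≈ 1610 N/C

At angle θ the dipole field magnitude is E = (kp/r³)·√(1 + 3cos²θ).
kp/r³ = (8.99×10⁹)(3.75×10⁻⁸) / (0.600)³ = 1561 N/C.
√(1 + 3cos²82°) = √(1 + 3·0.0194) = √1.0581 ≈ 1.0286.
E ≈ 1561 × 1.029 = 1605 N/C.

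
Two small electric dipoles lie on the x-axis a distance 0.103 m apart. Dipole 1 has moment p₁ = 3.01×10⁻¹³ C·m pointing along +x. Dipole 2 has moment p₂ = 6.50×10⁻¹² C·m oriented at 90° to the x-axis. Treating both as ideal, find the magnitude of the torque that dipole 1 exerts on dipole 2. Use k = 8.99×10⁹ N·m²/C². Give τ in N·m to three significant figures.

τ ≈ 3.22×10⁻¹¹ N·m

The second dipole sits on the axis of the first, so the field there is axial: E₁ = 2kp₁/r³ along +x.
E₁ = 2(8.99×10⁹)(3.01×10⁻¹³)/(0.103)³ = 4.953 N/C.
Torque on the second dipole: τ = p₂ E₁ sinθ.
τ = (6.50×10⁻¹²)(4.953)·sin90° = 3.219×10⁻¹¹ N·m.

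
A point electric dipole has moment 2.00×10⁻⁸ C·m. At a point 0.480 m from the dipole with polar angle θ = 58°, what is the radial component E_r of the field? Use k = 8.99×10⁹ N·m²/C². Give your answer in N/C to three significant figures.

For a dipole, E_r = (2kp cosθ)/r³.
kp/r³ = (8.99×10⁹)(2.00×10⁻⁸)/(0.480)³ = 1626 N/C.
E_r = 2·1626·cos58° = 1723 N/C.

E_r ≈ 1720 N/C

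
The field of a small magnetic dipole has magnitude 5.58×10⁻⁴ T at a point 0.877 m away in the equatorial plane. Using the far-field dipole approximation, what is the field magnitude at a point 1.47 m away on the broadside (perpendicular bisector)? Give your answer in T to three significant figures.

B ≈ 1.18×10⁻⁴ T

Dipole fields scale as 1/r³ in the far field; the geometry is the same at both points.
B₂ = B₁ · (r₁/r₂)³ = 5.58×10⁻⁴ · (0.877/1.47)³.
(r₁/r₂)³ = (0.5966)³ = 0.2123.
B₂ ≈ 1.185×10⁻⁴ T.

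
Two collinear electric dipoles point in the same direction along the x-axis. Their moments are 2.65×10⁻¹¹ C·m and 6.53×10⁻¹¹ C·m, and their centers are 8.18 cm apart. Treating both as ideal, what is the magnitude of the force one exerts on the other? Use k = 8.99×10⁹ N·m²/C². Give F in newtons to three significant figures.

On-axis field of dipole 1 at distance r: E = 2kp₁/r³. Force on dipole 2 is F = p₂·dE/dr (gradient along axis).
dE/dr = −6kp₁/r⁴, so |F| = 6kp₁p₂/r⁴ (attractive for aligned moments).
F = 6(8.99×10⁹)(2.65×10⁻¹¹)(6.53×10⁻¹¹)/(0.0818)⁴ = 2.085×10⁻⁶ N.

F ≈ 2.08×10⁻⁶ N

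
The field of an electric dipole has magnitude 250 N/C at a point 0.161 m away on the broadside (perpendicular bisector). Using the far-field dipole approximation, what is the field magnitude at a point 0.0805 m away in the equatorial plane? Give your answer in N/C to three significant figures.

E ≈ 2000 N/C

Dipole fields scale as 1/r³ in the far field; the geometry is the same at both points.
E₂ = E₁ · (r₁/r₂)³ = 250 · (0.161/0.0805)³.
(r₁/r₂)³ = (2)³ = 8.
E₂ ≈ 2000 N/C.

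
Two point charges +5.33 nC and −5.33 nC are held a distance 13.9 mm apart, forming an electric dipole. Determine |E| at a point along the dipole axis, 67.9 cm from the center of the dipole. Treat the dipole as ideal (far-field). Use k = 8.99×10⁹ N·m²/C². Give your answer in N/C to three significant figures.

E ≈ 4.26 N/C

Dipole moment p = qd = (5.33×10⁻⁹ C)(0.0139 m) = 7.409×10⁻¹¹ C·m.
On the dipole axis E = 2kp/r³.
E = 2·(8.99×10⁹)(7.409×10⁻¹¹) / (0.679)³ = 4.255 N/C.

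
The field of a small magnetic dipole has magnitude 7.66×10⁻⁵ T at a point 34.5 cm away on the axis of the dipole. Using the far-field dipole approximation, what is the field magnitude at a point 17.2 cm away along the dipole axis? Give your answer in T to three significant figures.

Dipole fields scale as 1/r³ in the far field; the geometry is the same at both points.
B₂ = B₁ · (r₁/r₂)³ = 7.66×10⁻⁵ · (34.5/17.2)³.
(r₁/r₂)³ = (2.006)³ = 8.07.
B₂ ≈ 6.182×10⁻⁴ T.

B ≈ 6.18×10⁻⁴ T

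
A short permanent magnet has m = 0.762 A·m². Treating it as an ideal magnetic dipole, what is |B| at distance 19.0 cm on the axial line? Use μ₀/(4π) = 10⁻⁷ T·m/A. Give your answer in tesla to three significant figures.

B ≈ 2.22×10⁻⁵ T

On axis B = (μ₀/4π)·2m/r³.
B = 2·(10⁻⁷)·(0.762) / (0.190)³ = 2.222×10⁻⁵ T.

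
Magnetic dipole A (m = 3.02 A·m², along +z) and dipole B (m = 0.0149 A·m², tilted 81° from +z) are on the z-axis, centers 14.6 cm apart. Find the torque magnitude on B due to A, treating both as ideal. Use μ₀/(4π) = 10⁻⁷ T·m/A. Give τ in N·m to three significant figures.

τ ≈ 2.86×10⁻⁶ N·m

Dipole B is on the axis of dipole A, so B₁ there is axial: B₁ = (μ₀/4π)·2m₁/r³ along +z.
B₁ = 2(10⁻⁷)(3.02)/(0.146)³ = 1.941×10⁻⁴ T.
τ = m₂ B₁ sinθ.
τ = (0.0149)(1.941×10⁻⁴)·sin81° = 2.856×10⁻⁶ N·m.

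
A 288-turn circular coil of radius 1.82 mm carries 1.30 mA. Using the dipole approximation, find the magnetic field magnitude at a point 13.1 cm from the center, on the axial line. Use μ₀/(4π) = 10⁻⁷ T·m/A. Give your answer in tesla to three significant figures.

m = NIA = NIπa² = 288·(0.00130)·π·(0.00182)² = 3.896×10⁻⁶ A·m².
On axis B = (μ₀/4π)·2m/r³.
B = 2·(10⁻⁷)·(3.896×10⁻⁶) / (0.131)³ = 3.466×10⁻¹⁰ T.

B ≈ 3.47×10⁻¹⁰ T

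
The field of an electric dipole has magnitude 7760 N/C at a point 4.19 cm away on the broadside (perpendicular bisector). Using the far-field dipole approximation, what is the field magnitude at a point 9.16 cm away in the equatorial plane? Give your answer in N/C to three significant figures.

Dipole fields scale as 1/r³ in the far field; the geometry is the same at both points.
E₂ = E₁ · (r₁/r₂)³ = 7760 · (4.19/9.16)³.
(r₁/r₂)³ = (0.4574)³ = 0.09571.
E₂ ≈ 742.7 N/C.

E ≈ 743 N/C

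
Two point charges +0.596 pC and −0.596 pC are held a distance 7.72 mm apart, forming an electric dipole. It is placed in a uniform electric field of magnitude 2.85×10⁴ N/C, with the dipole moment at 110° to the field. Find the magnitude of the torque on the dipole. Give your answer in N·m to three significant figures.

τ ≈ 1.23×10⁻¹⁰ N·m

Dipole moment p = qd = (5.96×10⁻¹³ C)(0.00772 m) = 4.601×10⁻¹⁵ C·m.
Torque on an electric dipole: τ = pE sinθ.
τ = (4.601×10⁻¹⁵)(2.85×10⁴)·sin110° = 1.232×10⁻¹⁰ N·m.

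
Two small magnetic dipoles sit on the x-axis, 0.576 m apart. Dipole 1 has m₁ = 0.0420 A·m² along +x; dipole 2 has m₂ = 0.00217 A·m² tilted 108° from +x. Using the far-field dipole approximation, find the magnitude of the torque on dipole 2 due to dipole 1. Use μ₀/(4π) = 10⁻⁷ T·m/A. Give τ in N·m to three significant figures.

Dipole B is on the axis of dipole A, so B₁ there is axial: B₁ = (μ₀/4π)·2m₁/r³ along +x.
B₁ = 2(10⁻⁷)(0.0420)/(0.576)³ = 4.396×10⁻⁸ T.
τ = m₂ B₁ sinθ.
τ = (0.00217)(4.396×10⁻⁸)·sin108° = 9.071×10⁻¹¹ N·m.

τ ≈ 9.07×10⁻¹¹ N·m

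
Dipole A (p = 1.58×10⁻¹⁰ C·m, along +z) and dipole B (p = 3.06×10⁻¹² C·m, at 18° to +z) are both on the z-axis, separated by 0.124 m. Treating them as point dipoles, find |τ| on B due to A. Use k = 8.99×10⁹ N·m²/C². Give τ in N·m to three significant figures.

The second dipole sits on the axis of the first, so the field there is axial: E₁ = 2kp₁/r³ along +z.
E₁ = 2(8.99×10⁹)(1.58×10⁻¹⁰)/(0.124)³ = 1490 N/C.
Torque on the second dipole: τ = p₂ E₁ sinθ.
τ = (3.06×10⁻¹²)(1490)·sin18° = 1.409×10⁻⁹ N·m.

τ ≈ 1.41×10⁻⁹ N·m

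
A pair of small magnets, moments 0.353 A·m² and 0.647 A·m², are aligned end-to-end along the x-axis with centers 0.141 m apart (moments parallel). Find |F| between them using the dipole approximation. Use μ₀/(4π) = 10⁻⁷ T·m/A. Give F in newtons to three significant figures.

On-axis B of dipole 1: B = (μ₀/4π)·2m₁/r³. Force on dipole 2: F = m₂·dB/dr.
dB/dr = −(μ₀/4π)·6m₁/r⁴, so |F| = (μ₀/4π)·6m₁m₂/r⁴.
F = 6(10⁻⁷)(0.353)(0.647)/(0.141)⁴ = 3.467×10⁻⁴ N.

F ≈ 3.47×10⁻⁴ N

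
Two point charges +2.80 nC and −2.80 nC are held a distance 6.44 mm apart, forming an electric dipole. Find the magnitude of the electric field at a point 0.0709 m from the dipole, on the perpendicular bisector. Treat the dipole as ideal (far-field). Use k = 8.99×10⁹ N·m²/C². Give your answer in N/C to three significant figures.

E ≈ 455 N/C

Dipole moment p = qd = (2.80×10⁻⁹ C)(0.00644 m) = 1.803×10⁻¹¹ C·m.
In the equatorial plane E = kp/r³.
E = (8.99×10⁹)(1.803×10⁻¹¹) / (0.0709)³ = 454.8 N/C.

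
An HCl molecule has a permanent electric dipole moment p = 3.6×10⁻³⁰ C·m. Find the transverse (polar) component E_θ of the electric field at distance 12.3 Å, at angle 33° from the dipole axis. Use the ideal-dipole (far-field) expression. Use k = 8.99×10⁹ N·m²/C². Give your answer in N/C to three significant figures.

E_θ ≈ 9.47×10⁶ N/C

For a dipole, E_θ = (kp sinθ)/r³.
kp/r³ = (8.99×10⁹)(3.60×10⁻³⁰)/(1.23×10⁻⁹)³ = 1.739×10⁷ N/C.
E_θ = 1.739×10⁷·sin33° = 9.472×10⁶ N/C.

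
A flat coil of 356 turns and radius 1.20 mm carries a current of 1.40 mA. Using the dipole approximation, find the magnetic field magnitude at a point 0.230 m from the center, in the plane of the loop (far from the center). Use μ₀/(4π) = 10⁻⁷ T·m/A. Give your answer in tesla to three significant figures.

B ≈ 1.85×10⁻¹¹ T

m = NIA = NIπa² = 356·(0.00140)·π·(0.00120)² = 2.255×10⁻⁶ A·m².
In the equatorial plane B = (μ₀/4π)·m/r³ (half the axial value).
B = (10⁻⁷)·(2.255×10⁻⁶) / (0.230)³ = 1.853×10⁻¹¹ T.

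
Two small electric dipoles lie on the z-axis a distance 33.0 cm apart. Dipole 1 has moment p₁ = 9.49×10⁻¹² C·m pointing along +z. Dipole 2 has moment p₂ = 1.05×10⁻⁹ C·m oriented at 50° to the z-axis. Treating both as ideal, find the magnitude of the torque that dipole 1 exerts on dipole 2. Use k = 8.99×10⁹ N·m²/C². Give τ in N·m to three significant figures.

The second dipole sits on the axis of the first, so the field there is axial: E₁ = 2kp₁/r³ along +z.
E₁ = 2(8.99×10⁹)(9.49×10⁻¹²)/(0.330)³ = 4.748 N/C.
Torque on the second dipole: τ = p₂ E₁ sinθ.
τ = (1.05×10⁻⁹)(4.748)·sin50° = 3.819×10⁻⁹ N·m.

τ ≈ 3.82×10⁻⁹ N·m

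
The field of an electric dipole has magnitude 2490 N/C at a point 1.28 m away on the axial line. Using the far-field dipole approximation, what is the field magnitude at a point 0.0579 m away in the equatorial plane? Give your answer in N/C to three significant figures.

E ≈ 1.35×10⁷ N/C

Dipole fields scale as 1/r³ in the far field.
The axial field is twice the equatorial field at the same r, so the geometry factor is 1/2.
E₂ = E₁ · (1/2) · (r₁/r₂)³ = 2490 · 0.5 · (1.28/0.0579)³.
(r₁/r₂)³ = (22.11)³ = 1.08e+04.
E₂ ≈ 1.345×10⁷ N/C.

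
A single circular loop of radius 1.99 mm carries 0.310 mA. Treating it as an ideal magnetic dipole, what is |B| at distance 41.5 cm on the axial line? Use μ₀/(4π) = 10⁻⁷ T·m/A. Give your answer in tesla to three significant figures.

Magnetic moment m = IA = Iπa² = (3.10×10⁻⁴)·π·(0.00199)² = 3.857×10⁻⁹ A·m².
On axis B = (μ₀/4π)·2m/r³.
B = 2·(10⁻⁷)·(3.857×10⁻⁹) / (0.415)³ = 1.079×10⁻¹⁴ T.

B ≈ 1.08×10⁻¹⁴ T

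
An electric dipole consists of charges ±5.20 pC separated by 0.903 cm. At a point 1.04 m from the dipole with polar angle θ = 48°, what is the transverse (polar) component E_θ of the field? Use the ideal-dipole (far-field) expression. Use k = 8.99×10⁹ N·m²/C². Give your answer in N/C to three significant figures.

Dipole moment p = qd = (5.20×10⁻¹² C)(0.00903 m) = 4.696×10⁻¹⁴ C·m.
For a dipole, E_θ = (kp sinθ)/r³.
kp/r³ = (8.99×10⁹)(4.696×10⁻¹⁴)/(1.04)³ = 3.753×10⁻⁴ N/C.
E_θ = 3.753×10⁻⁴·sin48° = 2.789×10⁻⁴ N/C.

E_θ ≈ 2.79×10⁻⁴ N/C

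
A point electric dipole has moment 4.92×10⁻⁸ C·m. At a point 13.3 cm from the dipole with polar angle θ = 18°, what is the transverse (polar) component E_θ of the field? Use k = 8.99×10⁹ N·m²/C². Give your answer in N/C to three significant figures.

For a dipole, E_θ = (kp sinθ)/r³.
kp/r³ = (8.99×10⁹)(4.92×10⁻⁸)/(0.133)³ = 1.880×10⁵ N/C.
E_θ = 1.880×10⁵·sin18° = 5.810×10⁴ N/C.

E_θ ≈ 5.81×10⁴ N/C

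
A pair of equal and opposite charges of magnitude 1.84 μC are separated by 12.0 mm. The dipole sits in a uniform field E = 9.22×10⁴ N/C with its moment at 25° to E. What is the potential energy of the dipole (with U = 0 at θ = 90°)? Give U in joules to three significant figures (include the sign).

Dipole moment p = qd = (1.84×10⁻⁶ C)(0.0120 m) = 2.208×10⁻⁸ C·m.
U = −p·E = −pE cosθ.
U = −(2.208×10⁻⁸)(9.22×10⁴)·cos25° = -0.001845 J.

U ≈ -0.00185 J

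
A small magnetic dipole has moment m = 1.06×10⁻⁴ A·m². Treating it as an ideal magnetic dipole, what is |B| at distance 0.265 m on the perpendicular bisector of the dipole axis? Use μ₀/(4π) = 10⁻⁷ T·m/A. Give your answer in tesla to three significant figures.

B ≈ 5.70×10⁻¹⁰ T

In the equatorial plane B = (μ₀/4π)·m/r³ (half the axial value).
B = (10⁻⁷)·(1.06×10⁻⁴) / (0.265)³ = 5.696×10⁻¹⁰ T.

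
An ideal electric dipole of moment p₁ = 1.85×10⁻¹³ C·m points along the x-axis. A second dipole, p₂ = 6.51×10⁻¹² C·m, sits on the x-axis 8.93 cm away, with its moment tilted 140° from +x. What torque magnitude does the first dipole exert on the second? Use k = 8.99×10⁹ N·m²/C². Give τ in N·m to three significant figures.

τ ≈ 1.95×10⁻¹¹ N·m

The second dipole sits on the axis of the first, so the field there is axial: E₁ = 2kp₁/r³ along +x.
E₁ = 2(8.99×10⁹)(1.85×10⁻¹³)/(0.0893)³ = 4.671 N/C.
Torque on the second dipole: τ = p₂ E₁ sinθ.
τ = (6.51×10⁻¹²)(4.671)·sin140° = 1.955×10⁻¹¹ N·m.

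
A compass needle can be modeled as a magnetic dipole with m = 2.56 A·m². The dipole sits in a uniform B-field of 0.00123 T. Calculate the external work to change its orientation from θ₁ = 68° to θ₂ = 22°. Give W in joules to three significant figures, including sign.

W_ext = ΔU = −mB cosθ₂ + mB cosθ₁ = mB(cosθ₁ − cosθ₂).
W = (2.56)(0.00123)·(cos68° − cos22°) = (0.003149)·(-0.5526) = -0.001740 J.

W ≈ -0.00174 J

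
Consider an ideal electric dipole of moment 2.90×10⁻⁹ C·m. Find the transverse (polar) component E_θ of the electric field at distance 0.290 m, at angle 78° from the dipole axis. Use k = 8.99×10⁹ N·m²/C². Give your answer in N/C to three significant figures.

For a dipole, E_θ = (kp sinθ)/r³.
kp/r³ = (8.99×10⁹)(2.90×10⁻⁹)/(0.290)³ = 1069 N/C.
E_θ = 1069·sin78° = 1046 N/C.

E_θ ≈ 1050 N/C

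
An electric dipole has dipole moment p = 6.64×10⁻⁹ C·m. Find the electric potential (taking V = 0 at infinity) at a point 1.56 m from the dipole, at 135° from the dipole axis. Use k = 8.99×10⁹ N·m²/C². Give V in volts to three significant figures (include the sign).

The dipole potential is V = kp cosθ / r².
V = (8.99×10⁹)(6.64×10⁻⁹)·cos135° / (1.56)² = -17.34 V.

V ≈ -17.3 V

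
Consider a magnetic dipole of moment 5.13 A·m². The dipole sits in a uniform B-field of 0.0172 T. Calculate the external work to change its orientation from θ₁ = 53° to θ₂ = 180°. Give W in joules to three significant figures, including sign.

W ≈ 0.141 J

W_ext = ΔU = −mB cosθ₂ + mB cosθ₁ = mB(cosθ₁ − cosθ₂).
W = (5.13)(0.0172)·(cos53° − cos180°) = (0.08824)·(+1.6018) = 0.1413 J.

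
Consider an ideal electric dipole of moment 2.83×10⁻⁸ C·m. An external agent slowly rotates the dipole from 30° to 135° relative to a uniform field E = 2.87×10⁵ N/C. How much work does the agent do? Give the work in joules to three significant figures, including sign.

W_ext = ΔU = U(θ₂) − U(θ₁) = −pE cosθ₂ − (−pE cosθ₁) = pE(cosθ₁ − cosθ₂).
W = (2.83×10⁻⁸)(2.87×10⁵)·(cos30° − cos135°) = (0.008122)·(+1.5731) = 0.01278 J.

W ≈ 0.0128 J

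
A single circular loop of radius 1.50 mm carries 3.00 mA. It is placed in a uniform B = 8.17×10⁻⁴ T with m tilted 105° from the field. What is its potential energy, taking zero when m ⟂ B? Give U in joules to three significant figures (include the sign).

Magnetic moment m = IA = Iπa² = (0.00300)·π·(0.00150)² = 2.121×10⁻⁸ A·m².
U = −m·B = −mB cosθ.
U = −(2.121×10⁻⁸)(8.17×10⁻⁴)·cos105° = 4.485×10⁻¹² J.

U ≈ 4.48×10⁻¹² J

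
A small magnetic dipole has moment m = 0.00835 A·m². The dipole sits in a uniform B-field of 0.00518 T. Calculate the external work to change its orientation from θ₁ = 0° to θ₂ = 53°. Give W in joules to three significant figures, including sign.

W_ext = ΔU = −mB cosθ₂ + mB cosθ₁ = mB(cosθ₁ − cosθ₂).
W = (0.00835)(0.00518)·(cos0° − cos53°) = (4.325×10⁻⁵)·(+0.3982) = 1.722×10⁻⁵ J.

W ≈ 1.72×10⁻⁵ J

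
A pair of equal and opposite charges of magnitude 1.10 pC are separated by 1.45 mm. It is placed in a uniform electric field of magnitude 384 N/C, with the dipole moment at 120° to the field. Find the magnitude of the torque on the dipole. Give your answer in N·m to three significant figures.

Dipole moment p = qd = (1.10×10⁻¹² C)(0.00145 m) = 1.595×10⁻¹⁵ C·m.
Torque on an electric dipole: τ = pE sinθ.
τ = (1.595×10⁻¹⁵)(384)·sin120° = 5.304×10⁻¹³ N·m.

τ ≈ 5.30×10⁻¹³ N·m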